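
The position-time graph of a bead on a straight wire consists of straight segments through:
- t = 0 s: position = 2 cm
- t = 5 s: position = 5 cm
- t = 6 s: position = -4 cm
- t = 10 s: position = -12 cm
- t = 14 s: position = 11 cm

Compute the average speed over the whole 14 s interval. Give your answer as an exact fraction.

43/14 cm/s

Average speed = (total path length)/(elapsed time); on a piecewise-linear x-t graph the path length is Σ|Δx|.
0–5 s: |Δx| = |5 − 2| = 3 cm
5–6 s: |Δx| = |-4 − 5| = 9 cm
6–10 s: |Δx| = |-12 − -4| = 8 cm
10–14 s: |Δx| = |11 − -12| = 23 cm
Total path = 43 cm; average speed = 43/14 = 43/14 cm/s.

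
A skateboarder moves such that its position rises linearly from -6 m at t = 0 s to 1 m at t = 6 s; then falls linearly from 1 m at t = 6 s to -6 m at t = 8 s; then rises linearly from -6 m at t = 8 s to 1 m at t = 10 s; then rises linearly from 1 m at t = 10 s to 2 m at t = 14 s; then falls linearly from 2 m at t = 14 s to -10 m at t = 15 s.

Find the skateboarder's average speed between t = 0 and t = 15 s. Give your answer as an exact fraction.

Average speed = (total path length)/(elapsed time); on a piecewise-linear x-t graph the path length is Σ|Δx|.
0–6 s: |Δx| = |1 − -6| = 7 m
6–8 s: |Δx| = |-6 − 1| = 7 m
8–10 s: |Δx| = |1 − -6| = 7 m
10–14 s: |Δx| = |2 − 1| = 1 m
14–15 s: |Δx| = |-10 − 2| = 12 m
Total path = 34 m; average speed = 34/15 = 34/15 m/s.

34/15 m/s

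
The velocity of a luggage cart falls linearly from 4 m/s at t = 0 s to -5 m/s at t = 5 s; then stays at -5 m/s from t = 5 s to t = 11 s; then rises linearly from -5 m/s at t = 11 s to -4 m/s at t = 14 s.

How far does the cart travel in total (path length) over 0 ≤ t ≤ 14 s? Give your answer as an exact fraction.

494/9 m

Total distance travelled is ∫|v| dt — sum the magnitudes of each area piece.
0–5 s: v = 0 at t = 20/9 s; triangle areas 40/9 + 125/18 = 205/18 m
5–11 s: |-5| × 6 = 30 m
11–14 s: |½(-5 + -4)(3)| = 13.5 m
Total distance = 494/9 m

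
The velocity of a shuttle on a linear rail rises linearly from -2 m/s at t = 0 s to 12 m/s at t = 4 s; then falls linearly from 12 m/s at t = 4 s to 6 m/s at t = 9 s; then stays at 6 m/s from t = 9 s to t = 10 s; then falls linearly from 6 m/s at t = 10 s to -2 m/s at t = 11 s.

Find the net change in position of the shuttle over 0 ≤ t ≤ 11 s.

73 m

Displacement is the signed area under the v-t curve.
0–4 s: ½(-2 + 12)(4) = 20 m
4–9 s: ½(12 + 6)(5) = 45 m
9–10 s: 6 × 1 = 6 m
10–11 s: ½(6 + -2)(1) = 2 m
Net displacement = 73 m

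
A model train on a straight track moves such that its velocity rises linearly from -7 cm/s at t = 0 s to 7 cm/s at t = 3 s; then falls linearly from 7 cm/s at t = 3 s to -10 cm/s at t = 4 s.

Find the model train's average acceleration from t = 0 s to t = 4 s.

-0.75 cm/s²

Average acceleration = Δv/Δt = (-10 − -7)/(4 − 0) = -0.75 cm/s².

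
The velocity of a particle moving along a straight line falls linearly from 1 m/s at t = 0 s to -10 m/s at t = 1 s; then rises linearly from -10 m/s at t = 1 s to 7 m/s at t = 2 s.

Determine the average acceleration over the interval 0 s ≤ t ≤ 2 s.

Average acceleration = Δv/Δt = (7 − 1)/(2 − 0) = 3 m/s².

3 m/s²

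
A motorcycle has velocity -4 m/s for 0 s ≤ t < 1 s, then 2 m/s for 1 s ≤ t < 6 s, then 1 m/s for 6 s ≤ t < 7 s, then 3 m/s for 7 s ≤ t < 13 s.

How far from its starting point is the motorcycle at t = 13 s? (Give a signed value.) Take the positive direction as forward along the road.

25 m

Net displacement equals the area under the velocity-time graph (areas below the axis count negative).
0–1 s: -4 × 1 = -4 m
1–6 s: 2 × 5 = 10 m
6–7 s: 1 × 1 = 1 m
7–13 s: 3 × 6 = 18 m
Net displacement = 25 m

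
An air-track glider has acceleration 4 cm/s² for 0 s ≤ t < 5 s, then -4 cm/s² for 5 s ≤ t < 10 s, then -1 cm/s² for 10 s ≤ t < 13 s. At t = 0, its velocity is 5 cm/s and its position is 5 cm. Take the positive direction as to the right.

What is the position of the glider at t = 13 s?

On each constant-a segment, Δv = aΔt and Δx = v₀Δt + ½aΔt²; chain segment to segment.
0–5 s: v starts 5 cm/s; Δx = 5·5 + ½·4·5² = 75 cm; v ends 25 cm/s.
5–10 s: v starts 25 cm/s; Δx = 25·5 + ½·-4·5² = 75 cm; v ends 5 cm/s.
10–13 s: v starts 5 cm/s; Δx = 5·3 + ½·-1·3² = 10.5 cm; v ends 2 cm/s.
x(13) = 5 + Σ Δx = 165.5 cm.

165.5 cm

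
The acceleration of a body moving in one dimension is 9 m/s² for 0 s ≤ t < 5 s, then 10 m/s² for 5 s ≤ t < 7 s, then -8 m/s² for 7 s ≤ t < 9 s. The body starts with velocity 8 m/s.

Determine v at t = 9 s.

57 m/s

Δv equals the area under the a-t graph; then v = v₀ + Δv.
0–5 s: 9 × 5 = 45 m/s
5–7 s: 10 × 2 = 20 m/s
7–9 s: -8 × 2 = -16 m/s
Δv = 49 m/s, so v(9) = 8 + (49) = 57 m/s.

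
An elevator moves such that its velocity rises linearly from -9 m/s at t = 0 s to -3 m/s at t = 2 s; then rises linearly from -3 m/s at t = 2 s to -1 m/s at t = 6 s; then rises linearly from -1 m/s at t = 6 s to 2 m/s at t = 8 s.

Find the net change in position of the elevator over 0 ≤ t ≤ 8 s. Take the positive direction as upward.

-19 m

Net displacement equals the area under the velocity-time graph (areas below the axis count negative).
0–2 s: ½(-9 + -3)(2) = -12 m
2–6 s: ½(-3 + -1)(4) = -8 m
6–8 s: ½(-1 + 2)(2) = 1 m
Net displacement = -19 m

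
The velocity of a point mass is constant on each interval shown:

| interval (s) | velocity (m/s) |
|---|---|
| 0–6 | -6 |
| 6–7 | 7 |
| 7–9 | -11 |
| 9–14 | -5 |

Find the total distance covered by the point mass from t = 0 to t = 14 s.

90 m

Total distance travelled is ∫|v| dt — sum the magnitudes of each area piece.
0–6 s: |-6| × 6 = 36 m
6–7 s: |7| × 1 = 7 m
7–9 s: |-11| × 2 = 22 m
9–14 s: |-5| × 5 = 25 m
Total distance = 90 m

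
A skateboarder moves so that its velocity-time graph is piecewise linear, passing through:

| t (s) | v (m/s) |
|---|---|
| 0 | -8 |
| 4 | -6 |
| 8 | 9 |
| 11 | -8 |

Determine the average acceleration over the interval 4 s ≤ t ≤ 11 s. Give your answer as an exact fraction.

Average acceleration = Δv/Δt = (-8 − -6)/(11 − 4) = -2/7 m/s².

-2/7 m/s²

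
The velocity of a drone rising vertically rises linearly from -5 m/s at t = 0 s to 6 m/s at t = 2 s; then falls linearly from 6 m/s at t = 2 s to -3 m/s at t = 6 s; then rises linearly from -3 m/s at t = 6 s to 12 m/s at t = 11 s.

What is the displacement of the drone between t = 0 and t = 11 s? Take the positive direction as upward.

Displacement is the signed area under the v-t curve.
0–2 s: ½(-5 + 6)(2) = 1 m
2–6 s: ½(6 + -3)(4) = 6 m
6–11 s: ½(-3 + 12)(5) = 22.5 m
Net displacement = 29.5 m

29.5 m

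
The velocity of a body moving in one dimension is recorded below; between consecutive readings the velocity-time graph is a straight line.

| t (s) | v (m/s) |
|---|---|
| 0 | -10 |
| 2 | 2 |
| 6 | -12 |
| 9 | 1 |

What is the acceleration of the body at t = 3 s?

-3.5 m/s²

Acceleration is the slope of the v-t graph on 2–6 s: (-12 − 2)/(6 − 2) = -3.5 m/s².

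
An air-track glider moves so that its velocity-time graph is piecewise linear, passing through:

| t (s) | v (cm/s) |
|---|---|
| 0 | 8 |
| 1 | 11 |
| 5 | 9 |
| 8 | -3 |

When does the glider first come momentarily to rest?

v changes sign on 5–8 s (from 9 to -3); the graph is linear there, so v = 0 at t = 5 + (-9)·(8 − 5)/(-3 − 9) = 7.25 s.

t = 7.25 s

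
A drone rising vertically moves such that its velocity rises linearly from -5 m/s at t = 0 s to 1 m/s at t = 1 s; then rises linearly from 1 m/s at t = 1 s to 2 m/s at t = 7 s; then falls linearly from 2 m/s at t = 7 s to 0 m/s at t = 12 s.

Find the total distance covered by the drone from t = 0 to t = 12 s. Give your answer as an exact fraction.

Distance (not displacement) is the total path length: add the absolute areas under v-t.
0–1 s: v = 0 at t = 5/6 s; triangle areas 25/12 + 1/12 = 13/6 m
1–7 s: |½(1 + 2)(6)| = 9 m
7–12 s: |½(2 + 0)(5)| = 5 m
Total distance = 97/6 m

97/6 m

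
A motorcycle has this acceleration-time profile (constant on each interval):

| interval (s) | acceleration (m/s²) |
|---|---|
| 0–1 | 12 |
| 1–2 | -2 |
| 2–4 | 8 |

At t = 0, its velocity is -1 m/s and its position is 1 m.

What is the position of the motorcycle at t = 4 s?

50 m

On each constant-a segment, Δv = aΔt and Δx = v₀Δt + ½aΔt²; chain segment to segment.
0–1 s: v starts -1 m/s; Δx = -1·1 + ½·12·1² = 5 m; v ends 11 m/s.
1–2 s: v starts 11 m/s; Δx = 11·1 + ½·-2·1² = 10 m; v ends 9 m/s.
2–4 s: v starts 9 m/s; Δx = 9·2 + ½·8·2² = 34 m; v ends 25 m/s.
x(4) = 1 + Σ Δx = 50 m.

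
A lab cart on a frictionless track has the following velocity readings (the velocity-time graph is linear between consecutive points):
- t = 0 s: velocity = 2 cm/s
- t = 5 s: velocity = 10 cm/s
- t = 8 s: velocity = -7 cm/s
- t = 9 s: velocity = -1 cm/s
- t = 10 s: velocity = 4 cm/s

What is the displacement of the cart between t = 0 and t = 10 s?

32 cm

Displacement is the signed area under the v-t curve.
0–5 s: ½(2 + 10)(5) = 30 cm
5–8 s: ½(10 + -7)(3) = 4.5 cm
8–9 s: ½(-7 + -1)(1) = -4 cm
9–10 s: ½(-1 + 4)(1) = 1.5 cm
Net displacement = 32 cm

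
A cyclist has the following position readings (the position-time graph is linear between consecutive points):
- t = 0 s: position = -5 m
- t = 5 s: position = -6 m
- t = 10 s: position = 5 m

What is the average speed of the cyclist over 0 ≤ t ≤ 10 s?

1.2 m/s

Average speed = (total path length)/(elapsed time); on a piecewise-linear x-t graph the path length is Σ|Δx|.
0–5 s: |Δx| = |-6 − -5| = 1 m
5–10 s: |Δx| = |5 − -6| = 11 m
Total path = 12 m; average speed = 12/10 = 1.2 m/s.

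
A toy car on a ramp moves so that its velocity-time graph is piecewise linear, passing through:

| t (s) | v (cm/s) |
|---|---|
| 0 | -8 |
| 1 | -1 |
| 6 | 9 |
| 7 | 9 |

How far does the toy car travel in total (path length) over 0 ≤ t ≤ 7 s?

34 cm

Distance (not displacement) is the total path length: add the absolute areas under v-t.
0–1 s: |½(-8 + -1)(1)| = 4.5 cm
1–6 s: v = 0 at t = 1.5 s; triangle areas 0.25 + 20.25 = 20.5 cm
6–7 s: |9| × 1 = 9 cm
Total distance = 34 cm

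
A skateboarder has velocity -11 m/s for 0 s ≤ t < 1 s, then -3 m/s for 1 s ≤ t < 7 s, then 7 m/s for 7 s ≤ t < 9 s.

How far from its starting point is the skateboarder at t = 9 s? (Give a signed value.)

-15 m

Net displacement equals the area under the velocity-time graph (areas below the axis count negative).
0–1 s: -11 × 1 = -11 m
1–7 s: -3 × 6 = -18 m
7–9 s: 7 × 2 = 14 m
Net displacement = -15 m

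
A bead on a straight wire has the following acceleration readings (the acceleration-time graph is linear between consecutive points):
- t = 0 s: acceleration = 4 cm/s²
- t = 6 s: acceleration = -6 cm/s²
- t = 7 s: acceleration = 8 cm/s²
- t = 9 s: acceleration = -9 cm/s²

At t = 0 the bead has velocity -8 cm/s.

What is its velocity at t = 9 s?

-14 cm/s

Δv equals the area under the a-t graph; then v = v₀ + Δv.
0–6 s: ½(4 + -6)(6) = -6 cm/s
6–7 s: ½(-6 + 8)(1) = 1 cm/s
7–9 s: ½(8 + -9)(2) = -1 cm/s
Δv = -6 cm/s, so v(9) = -8 + (-6) = -14 cm/s.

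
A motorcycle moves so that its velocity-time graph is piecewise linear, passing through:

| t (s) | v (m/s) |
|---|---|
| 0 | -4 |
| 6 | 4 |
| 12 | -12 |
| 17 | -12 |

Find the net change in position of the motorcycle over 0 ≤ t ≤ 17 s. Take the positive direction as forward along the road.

Net displacement equals the area under the velocity-time graph (areas below the axis count negative).
0–6 s: ½(-4 + 4)(6) = 0 m
6–12 s: ½(4 + -12)(6) = -24 m
12–17 s: -12 × 5 = -60 m
Net displacement = -84 m

-84 m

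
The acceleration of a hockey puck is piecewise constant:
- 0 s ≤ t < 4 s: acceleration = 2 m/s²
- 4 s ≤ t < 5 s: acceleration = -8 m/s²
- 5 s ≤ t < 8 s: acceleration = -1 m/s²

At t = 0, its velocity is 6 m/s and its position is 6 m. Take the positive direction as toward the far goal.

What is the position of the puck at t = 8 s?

On each constant-a segment, Δv = aΔt and Δx = v₀Δt + ½aΔt²; chain segment to segment.
0–4 s: v starts 6 m/s; Δx = 6·4 + ½·2·4² = 40 m; v ends 14 m/s.
4–5 s: v starts 14 m/s; Δx = 14·1 + ½·-8·1² = 10 m; v ends 6 m/s.
5–8 s: v starts 6 m/s; Δx = 6·3 + ½·-1·3² = 13.5 m; v ends 3 m/s.
x(8) = 6 + Σ Δx = 69.5 m.

69.5 m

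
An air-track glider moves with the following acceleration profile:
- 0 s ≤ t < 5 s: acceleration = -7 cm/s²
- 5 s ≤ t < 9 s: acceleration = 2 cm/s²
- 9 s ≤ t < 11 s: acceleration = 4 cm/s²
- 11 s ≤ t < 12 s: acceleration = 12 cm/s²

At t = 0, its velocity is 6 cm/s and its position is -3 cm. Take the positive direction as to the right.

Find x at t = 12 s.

-201.5 cm

On each constant-a segment, Δv = aΔt and Δx = v₀Δt + ½aΔt²; chain segment to segment.
0–5 s: v starts 6 cm/s; Δx = 6·5 + ½·-7·5² = -57.5 cm; v ends -29 cm/s.
5–9 s: v starts -29 cm/s; Δx = -29·4 + ½·2·4² = -100 cm; v ends -21 cm/s.
9–11 s: v starts -21 cm/s; Δx = -21·2 + ½·4·2² = -34 cm; v ends -13 cm/s.
11–12 s: v starts -13 cm/s; Δx = -13·1 + ½·12·1² = -7 cm; v ends -1 cm/s.
x(12) = -3 + Σ Δx = -201.5 cm.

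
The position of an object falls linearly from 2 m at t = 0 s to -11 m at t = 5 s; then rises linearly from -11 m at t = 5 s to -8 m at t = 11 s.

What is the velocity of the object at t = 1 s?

Velocity is the slope of the x-t graph on 0–5 s: (-11 − 2)/(5 − 0) = -2.6 m/s.

-2.6 m/s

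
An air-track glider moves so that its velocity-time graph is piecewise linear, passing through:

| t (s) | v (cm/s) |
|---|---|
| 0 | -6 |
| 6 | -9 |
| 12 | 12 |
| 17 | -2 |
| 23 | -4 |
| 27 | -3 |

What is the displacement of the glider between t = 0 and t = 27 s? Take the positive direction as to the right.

Displacement is the signed area under the v-t curve.
0–6 s: ½(-6 + -9)(6) = -45 cm
6–12 s: ½(-9 + 12)(6) = 9 cm
12–17 s: ½(12 + -2)(5) = 25 cm
17–23 s: ½(-2 + -4)(6) = -18 cm
23–27 s: ½(-4 + -3)(4) = -14 cm
Net displacement = -43 cm

-43 cm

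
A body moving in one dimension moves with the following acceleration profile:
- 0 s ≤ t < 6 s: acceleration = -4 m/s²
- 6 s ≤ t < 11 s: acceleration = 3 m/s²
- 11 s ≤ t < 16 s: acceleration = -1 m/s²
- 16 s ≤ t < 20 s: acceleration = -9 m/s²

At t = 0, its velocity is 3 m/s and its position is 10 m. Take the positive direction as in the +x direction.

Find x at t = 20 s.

-270 m

On each constant-a segment, Δv = aΔt and Δx = v₀Δt + ½aΔt²; chain segment to segment.
0–6 s: v starts 3 m/s; Δx = 3·6 + ½·-4·6² = -54 m; v ends -21 m/s.
6–11 s: v starts -21 m/s; Δx = -21·5 + ½·3·5² = -67.5 m; v ends -6 m/s.
11–16 s: v starts -6 m/s; Δx = -6·5 + ½·-1·5² = -42.5 m; v ends -11 m/s.
16–20 s: v starts -11 m/s; Δx = -11·4 + ½·-9·4² = -116 m; v ends -47 m/s.
x(20) = 10 + Σ Δx = -270 m.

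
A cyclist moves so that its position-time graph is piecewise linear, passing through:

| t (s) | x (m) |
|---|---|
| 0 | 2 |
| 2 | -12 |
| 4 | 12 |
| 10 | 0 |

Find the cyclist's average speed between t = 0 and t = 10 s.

5 m/s

Average speed = (total path length)/(elapsed time); on a piecewise-linear x-t graph the path length is Σ|Δx|.
0–2 s: |Δx| = |-12 − 2| = 14 m
2–4 s: |Δx| = |12 − -12| = 24 m
4–10 s: |Δx| = |0 − 12| = 12 m
Total path = 50 m; average speed = 50/10 = 5 m/s.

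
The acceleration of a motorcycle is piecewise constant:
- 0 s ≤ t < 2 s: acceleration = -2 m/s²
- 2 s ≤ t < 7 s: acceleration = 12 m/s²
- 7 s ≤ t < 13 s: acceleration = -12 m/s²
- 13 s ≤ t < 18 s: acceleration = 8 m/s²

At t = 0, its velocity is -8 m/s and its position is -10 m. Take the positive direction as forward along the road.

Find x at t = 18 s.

On each constant-a segment, Δv = aΔt and Δx = v₀Δt + ½aΔt²; chain segment to segment.
0–2 s: v starts -8 m/s; Δx = -8·2 + ½·-2·2² = -20 m; v ends -12 m/s.
2–7 s: v starts -12 m/s; Δx = -12·5 + ½·12·5² = 90 m; v ends 48 m/s.
7–13 s: v starts 48 m/s; Δx = 48·6 + ½·-12·6² = 72 m; v ends -24 m/s.
13–18 s: v starts -24 m/s; Δx = -24·5 + ½·8·5² = -20 m; v ends 16 m/s.
x(18) = -10 + Σ Δx = 112 m.

112 m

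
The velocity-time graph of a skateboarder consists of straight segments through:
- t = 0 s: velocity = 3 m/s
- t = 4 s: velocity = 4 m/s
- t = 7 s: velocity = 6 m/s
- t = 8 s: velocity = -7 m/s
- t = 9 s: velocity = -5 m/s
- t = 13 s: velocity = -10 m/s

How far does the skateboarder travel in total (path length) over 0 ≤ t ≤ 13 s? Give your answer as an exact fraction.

Total distance travelled is ∫|v| dt — sum the magnitudes of each area piece.
0–4 s: |½(3 + 4)(4)| = 14 m
4–7 s: |½(4 + 6)(3)| = 15 m
7–8 s: v = 0 at t = 97/13 s; triangle areas 18/13 + 49/26 = 85/26 m
8–9 s: |½(-7 + -5)(1)| = 6 m
9–13 s: |½(-5 + -10)(4)| = 30 m
Total distance = 1775/26 m

1775/26 m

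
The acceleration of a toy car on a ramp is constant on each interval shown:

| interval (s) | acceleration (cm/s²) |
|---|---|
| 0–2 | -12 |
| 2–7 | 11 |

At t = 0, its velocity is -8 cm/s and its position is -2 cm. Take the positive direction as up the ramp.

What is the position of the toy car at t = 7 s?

On each constant-a segment, Δv = aΔt and Δx = v₀Δt + ½aΔt²; chain segment to segment.
0–2 s: v starts -8 cm/s; Δx = -8·2 + ½·-12·2² = -40 cm; v ends -32 cm/s.
2–7 s: v starts -32 cm/s; Δx = -32·5 + ½·11·5² = -22.5 cm; v ends 23 cm/s.
x(7) = -2 + Σ Δx = -64.5 cm.

-64.5 cm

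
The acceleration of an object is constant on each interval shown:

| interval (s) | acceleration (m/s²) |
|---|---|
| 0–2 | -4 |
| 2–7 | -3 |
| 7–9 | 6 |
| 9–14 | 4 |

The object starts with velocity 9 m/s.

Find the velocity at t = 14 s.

18 m/s

Δv equals the area under the a-t graph; then v = v₀ + Δv.
0–2 s: -4 × 2 = -8 m/s
2–7 s: -3 × 5 = -15 m/s
7–9 s: 6 × 2 = 12 m/s
9–14 s: 4 × 5 = 20 m/s
Δv = 9 m/s, so v(14) = 9 + (9) = 18 m/s.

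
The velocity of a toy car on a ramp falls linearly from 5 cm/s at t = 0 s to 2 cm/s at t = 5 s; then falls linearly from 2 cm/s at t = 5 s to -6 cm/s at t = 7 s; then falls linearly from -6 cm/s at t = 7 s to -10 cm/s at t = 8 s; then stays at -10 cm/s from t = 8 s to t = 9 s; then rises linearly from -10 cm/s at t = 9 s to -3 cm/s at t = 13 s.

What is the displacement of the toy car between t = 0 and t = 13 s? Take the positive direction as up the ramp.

-30.5 cm

Net displacement equals the area under the velocity-time graph (areas below the axis count negative).
0–5 s: ½(5 + 2)(5) = 17.5 cm
5–7 s: ½(2 + -6)(2) = -4 cm
7–8 s: ½(-6 + -10)(1) = -8 cm
8–9 s: -10 × 1 = -10 cm
9–13 s: ½(-10 + -3)(4) = -26 cm
Net displacement = -30.5 cm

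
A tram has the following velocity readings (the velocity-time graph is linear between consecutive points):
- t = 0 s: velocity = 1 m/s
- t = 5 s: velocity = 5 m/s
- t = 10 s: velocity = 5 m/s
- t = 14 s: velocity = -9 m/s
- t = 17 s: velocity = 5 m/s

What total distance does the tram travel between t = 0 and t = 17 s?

66.5 m

Distance (not displacement) is the total path length: add the absolute areas under v-t.
0–5 s: |½(1 + 5)(5)| = 15 m
5–10 s: |5| × 5 = 25 m
10–14 s: v = 0 at t = 80/7 s; triangle areas 25/7 + 81/7 = 106/7 m
14–17 s: v = 0 at t = 223/14 s; triangle areas 243/28 + 75/28 = 159/14 m
Total distance = 66.5 m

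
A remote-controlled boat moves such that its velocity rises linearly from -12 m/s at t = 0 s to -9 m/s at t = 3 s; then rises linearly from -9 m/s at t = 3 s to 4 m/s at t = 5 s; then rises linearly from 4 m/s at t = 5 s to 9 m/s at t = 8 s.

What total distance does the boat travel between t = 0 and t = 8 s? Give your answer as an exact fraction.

760/13 m

Total distance travelled is ∫|v| dt — sum the magnitudes of each area piece.
0–3 s: |½(-12 + -9)(3)| = 31.5 m
3–5 s: v = 0 at t = 57/13 s; triangle areas 81/13 + 16/13 = 97/13 m
5–8 s: |½(4 + 9)(3)| = 19.5 m
Total distance = 760/13 m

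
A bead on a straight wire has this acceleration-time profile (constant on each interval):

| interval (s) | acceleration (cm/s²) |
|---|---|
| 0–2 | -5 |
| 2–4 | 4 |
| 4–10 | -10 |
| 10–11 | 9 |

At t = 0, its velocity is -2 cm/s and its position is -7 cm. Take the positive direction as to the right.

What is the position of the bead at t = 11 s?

-300.5 cm

On each constant-a segment, Δv = aΔt and Δx = v₀Δt + ½aΔt²; chain segment to segment.
0–2 s: v starts -2 cm/s; Δx = -2·2 + ½·-5·2² = -14 cm; v ends -12 cm/s.
2–4 s: v starts -12 cm/s; Δx = -12·2 + ½·4·2² = -16 cm; v ends -4 cm/s.
4–10 s: v starts -4 cm/s; Δx = -4·6 + ½·-10·6² = -204 cm; v ends -64 cm/s.
10–11 s: v starts -64 cm/s; Δx = -64·1 + ½·9·1² = -59.5 cm; v ends -55 cm/s.
x(11) = -7 + Σ Δx = -300.5 cm.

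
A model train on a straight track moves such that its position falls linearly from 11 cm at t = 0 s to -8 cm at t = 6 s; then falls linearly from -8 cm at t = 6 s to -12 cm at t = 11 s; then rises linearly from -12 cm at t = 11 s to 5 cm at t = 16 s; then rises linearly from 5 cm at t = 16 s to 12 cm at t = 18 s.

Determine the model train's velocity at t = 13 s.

3.4 cm/s

Velocity is the slope of the x-t graph on 11–16 s: (5 − -12)/(16 − 11) = 3.4 cm/s.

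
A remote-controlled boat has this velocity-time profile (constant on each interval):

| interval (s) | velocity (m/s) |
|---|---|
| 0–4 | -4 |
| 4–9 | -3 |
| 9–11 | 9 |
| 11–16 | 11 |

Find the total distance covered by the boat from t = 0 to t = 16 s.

Total distance travelled is ∫|v| dt — sum the magnitudes of each area piece.
0–4 s: |-4| × 4 = 16 m
4–9 s: |-3| × 5 = 15 m
9–11 s: |9| × 2 = 18 m
11–16 s: |11| × 5 = 55 m
Total distance = 104 m

104 m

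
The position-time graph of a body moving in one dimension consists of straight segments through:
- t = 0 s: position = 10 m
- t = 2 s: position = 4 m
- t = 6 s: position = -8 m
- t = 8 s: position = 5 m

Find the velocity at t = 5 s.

Velocity is the slope of the x-t graph on 2–6 s: (-8 − 4)/(6 − 2) = -3 m/s.

-3 m/s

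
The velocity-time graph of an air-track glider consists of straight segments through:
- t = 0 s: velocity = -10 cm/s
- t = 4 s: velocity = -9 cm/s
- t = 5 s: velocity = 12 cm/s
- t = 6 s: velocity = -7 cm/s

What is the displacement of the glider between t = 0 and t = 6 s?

-34 cm

Net displacement equals the area under the velocity-time graph (areas below the axis count negative).
0–4 s: ½(-10 + -9)(4) = -38 cm
4–5 s: ½(-9 + 12)(1) = 1.5 cm
5–6 s: ½(12 + -7)(1) = 2.5 cm
Net displacement = -34 cm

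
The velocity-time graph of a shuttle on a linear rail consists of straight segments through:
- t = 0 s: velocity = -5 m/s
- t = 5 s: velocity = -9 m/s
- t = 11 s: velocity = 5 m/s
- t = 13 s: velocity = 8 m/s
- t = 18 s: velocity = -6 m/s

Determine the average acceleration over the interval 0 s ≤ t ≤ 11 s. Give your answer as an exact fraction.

10/11 m/s²

Average acceleration = Δv/Δt = (5 − -5)/(11 − 0) = 10/11 m/s².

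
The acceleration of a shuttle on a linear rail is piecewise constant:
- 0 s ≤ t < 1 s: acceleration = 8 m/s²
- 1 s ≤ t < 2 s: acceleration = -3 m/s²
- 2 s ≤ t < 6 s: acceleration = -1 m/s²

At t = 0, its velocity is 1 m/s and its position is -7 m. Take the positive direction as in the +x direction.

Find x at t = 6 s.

On each constant-a segment, Δv = aΔt and Δx = v₀Δt + ½aΔt²; chain segment to segment.
0–1 s: v starts 1 m/s; Δx = 1·1 + ½·8·1² = 5 m; v ends 9 m/s.
1–2 s: v starts 9 m/s; Δx = 9·1 + ½·-3·1² = 7.5 m; v ends 6 m/s.
2–6 s: v starts 6 m/s; Δx = 6·4 + ½·-1·4² = 16 m; v ends 2 m/s.
x(6) = -7 + Σ Δx = 21.5 m.

21.5 m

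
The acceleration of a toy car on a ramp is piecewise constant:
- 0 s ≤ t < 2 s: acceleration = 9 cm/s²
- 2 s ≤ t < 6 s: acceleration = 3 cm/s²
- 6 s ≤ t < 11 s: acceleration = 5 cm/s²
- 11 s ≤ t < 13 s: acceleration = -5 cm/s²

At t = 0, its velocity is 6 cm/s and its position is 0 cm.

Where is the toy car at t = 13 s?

On each constant-a segment, Δv = aΔt and Δx = v₀Δt + ½aΔt²; chain segment to segment.
0–2 s: v starts 6 cm/s; Δx = 6·2 + ½·9·2² = 30 cm; v ends 24 cm/s.
2–6 s: v starts 24 cm/s; Δx = 24·4 + ½·3·4² = 120 cm; v ends 36 cm/s.
6–11 s: v starts 36 cm/s; Δx = 36·5 + ½·5·5² = 242.5 cm; v ends 61 cm/s.
11–13 s: v starts 61 cm/s; Δx = 61·2 + ½·-5·2² = 112 cm; v ends 51 cm/s.
x(13) = 0 + Σ Δx = 504.5 cm.

504.5 cm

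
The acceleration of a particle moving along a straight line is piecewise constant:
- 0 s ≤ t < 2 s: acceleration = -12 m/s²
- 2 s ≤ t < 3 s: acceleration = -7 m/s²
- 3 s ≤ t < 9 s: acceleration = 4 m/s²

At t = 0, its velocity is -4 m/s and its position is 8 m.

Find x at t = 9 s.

-193.5 m

On each constant-a segment, Δv = aΔt and Δx = v₀Δt + ½aΔt²; chain segment to segment.
0–2 s: v starts -4 m/s; Δx = -4·2 + ½·-12·2² = -32 m; v ends -28 m/s.
2–3 s: v starts -28 m/s; Δx = -28·1 + ½·-7·1² = -31.5 m; v ends -35 m/s.
3–9 s: v starts -35 m/s; Δx = -35·6 + ½·4·6² = -138 m; v ends -11 m/s.
x(9) = 8 + Σ Δx = -193.5 m.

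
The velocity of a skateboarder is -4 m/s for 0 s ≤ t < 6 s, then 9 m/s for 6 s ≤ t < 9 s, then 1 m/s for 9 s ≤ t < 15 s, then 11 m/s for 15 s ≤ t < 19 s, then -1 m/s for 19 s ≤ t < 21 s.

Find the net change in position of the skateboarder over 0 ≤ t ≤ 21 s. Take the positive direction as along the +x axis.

Net displacement equals the area under the velocity-time graph (areas below the axis count negative).
0–6 s: -4 × 6 = -24 m
6–9 s: 9 × 3 = 27 m
9–15 s: 1 × 6 = 6 m
15–19 s: 11 × 4 = 44 m
19–21 s: -1 × 2 = -2 m
Net displacement = 51 m

51 m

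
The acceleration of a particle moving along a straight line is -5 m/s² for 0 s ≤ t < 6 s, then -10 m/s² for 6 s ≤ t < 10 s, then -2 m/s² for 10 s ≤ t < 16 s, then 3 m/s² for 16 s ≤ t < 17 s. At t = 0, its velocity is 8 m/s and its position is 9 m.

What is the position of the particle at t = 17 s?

On each constant-a segment, Δv = aΔt and Δx = v₀Δt + ½aΔt²; chain segment to segment.
0–6 s: v starts 8 m/s; Δx = 8·6 + ½·-5·6² = -42 m; v ends -22 m/s.
6–10 s: v starts -22 m/s; Δx = -22·4 + ½·-10·4² = -168 m; v ends -62 m/s.
10–16 s: v starts -62 m/s; Δx = -62·6 + ½·-2·6² = -408 m; v ends -74 m/s.
16–17 s: v starts -74 m/s; Δx = -74·1 + ½·3·1² = -72.5 m; v ends -71 m/s.
x(17) = 9 + Σ Δx = -681.5 m.

-681.5 m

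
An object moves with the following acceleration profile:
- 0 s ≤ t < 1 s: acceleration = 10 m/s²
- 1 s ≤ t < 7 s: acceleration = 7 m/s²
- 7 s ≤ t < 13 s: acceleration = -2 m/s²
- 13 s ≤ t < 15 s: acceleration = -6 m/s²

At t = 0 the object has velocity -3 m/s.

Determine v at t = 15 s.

25 m/s

Δv equals the area under the a-t graph; then v = v₀ + Δv.
0–1 s: 10 × 1 = 10 m/s
1–7 s: 7 × 6 = 42 m/s
7–13 s: -2 × 6 = -12 m/s
13–15 s: -6 × 2 = -12 m/s
Δv = 28 m/s, so v(15) = -3 + (28) = 25 m/s.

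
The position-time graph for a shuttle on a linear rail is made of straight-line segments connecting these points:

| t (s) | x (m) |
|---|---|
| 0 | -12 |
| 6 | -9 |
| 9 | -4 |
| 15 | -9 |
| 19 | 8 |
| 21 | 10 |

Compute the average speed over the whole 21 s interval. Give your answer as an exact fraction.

32/21 m/s

Average speed = (total path length)/(elapsed time); on a piecewise-linear x-t graph the path length is Σ|Δx|.
0–6 s: |Δx| = |-9 − -12| = 3 m
6–9 s: |Δx| = |-4 − -9| = 5 m
9–15 s: |Δx| = |-9 − -4| = 5 m
15–19 s: |Δx| = |8 − -9| = 17 m
19–21 s: |Δx| = |10 − 8| = 2 m
Total path = 32 m; average speed = 32/21 = 32/21 m/s.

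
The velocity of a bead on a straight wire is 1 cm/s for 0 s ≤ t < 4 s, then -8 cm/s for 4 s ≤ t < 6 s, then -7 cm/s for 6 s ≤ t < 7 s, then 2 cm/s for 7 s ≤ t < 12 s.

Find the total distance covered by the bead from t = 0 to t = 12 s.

Distance (not displacement) is the total path length: add the absolute areas under v-t.
0–4 s: |1| × 4 = 4 cm
4–6 s: |-8| × 2 = 16 cm
6–7 s: |-7| × 1 = 7 cm
7–12 s: |2| × 5 = 10 cm
Total distance = 37 cm

37 cm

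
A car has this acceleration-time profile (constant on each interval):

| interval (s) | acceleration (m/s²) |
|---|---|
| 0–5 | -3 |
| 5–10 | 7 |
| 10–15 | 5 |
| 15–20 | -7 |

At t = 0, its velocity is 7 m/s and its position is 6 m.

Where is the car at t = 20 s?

On each constant-a segment, Δv = aΔt and Δx = v₀Δt + ½aΔt²; chain segment to segment.
0–5 s: v starts 7 m/s; Δx = 7·5 + ½·-3·5² = -2.5 m; v ends -8 m/s.
5–10 s: v starts -8 m/s; Δx = -8·5 + ½·7·5² = 47.5 m; v ends 27 m/s.
10–15 s: v starts 27 m/s; Δx = 27·5 + ½·5·5² = 197.5 m; v ends 52 m/s.
15–20 s: v starts 52 m/s; Δx = 52·5 + ½·-7·5² = 172.5 m; v ends 17 m/s.
x(20) = 6 + Σ Δx = 421 m.

421 m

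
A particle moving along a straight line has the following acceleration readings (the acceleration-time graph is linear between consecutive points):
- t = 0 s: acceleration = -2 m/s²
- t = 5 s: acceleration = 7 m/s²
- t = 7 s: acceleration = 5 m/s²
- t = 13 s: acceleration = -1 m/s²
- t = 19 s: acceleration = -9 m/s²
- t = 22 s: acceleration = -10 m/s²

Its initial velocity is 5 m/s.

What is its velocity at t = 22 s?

Δv equals the area under the a-t graph; then v = v₀ + Δv.
0–5 s: ½(-2 + 7)(5) = 12.5 m/s
5–7 s: ½(7 + 5)(2) = 12 m/s
7–13 s: ½(5 + -1)(6) = 12 m/s
13–19 s: ½(-1 + -9)(6) = -30 m/s
19–22 s: ½(-9 + -10)(3) = -28.5 m/s
Δv = -22 m/s, so v(22) = 5 + (-22) = -17 m/s.

-17 m/s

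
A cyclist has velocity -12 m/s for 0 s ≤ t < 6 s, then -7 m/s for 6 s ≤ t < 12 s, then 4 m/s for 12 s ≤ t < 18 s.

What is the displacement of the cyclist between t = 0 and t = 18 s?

Displacement is the signed area under the v-t curve.
0–6 s: -12 × 6 = -72 m
6–12 s: -7 × 6 = -42 m
12–18 s: 4 × 6 = 24 m
Net displacement = -90 m

-90 m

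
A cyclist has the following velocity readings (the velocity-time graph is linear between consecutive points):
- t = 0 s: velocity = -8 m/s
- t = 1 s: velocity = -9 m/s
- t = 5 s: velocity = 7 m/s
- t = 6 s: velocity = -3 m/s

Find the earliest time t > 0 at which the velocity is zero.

t = 3.25 s

v changes sign on 1–5 s (from -9 to 7); the graph is linear there, so v = 0 at t = 1 + (9)·(5 − 1)/(7 − -9) = 3.25 s.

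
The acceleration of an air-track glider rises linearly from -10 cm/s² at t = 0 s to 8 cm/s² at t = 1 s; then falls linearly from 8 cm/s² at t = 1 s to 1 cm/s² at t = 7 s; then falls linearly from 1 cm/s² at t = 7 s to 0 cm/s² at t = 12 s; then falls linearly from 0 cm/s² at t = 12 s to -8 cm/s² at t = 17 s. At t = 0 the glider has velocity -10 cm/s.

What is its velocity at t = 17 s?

Δv equals the area under the a-t graph; then v = v₀ + Δv.
0–1 s: ½(-10 + 8)(1) = -1 cm/s
1–7 s: ½(8 + 1)(6) = 27 cm/s
7–12 s: ½(1 + 0)(5) = 2.5 cm/s
12–17 s: ½(0 + -8)(5) = -20 cm/s
Δv = 8.5 cm/s, so v(17) = -10 + (8.5) = -1.5 cm/s.

-1.5 cm/s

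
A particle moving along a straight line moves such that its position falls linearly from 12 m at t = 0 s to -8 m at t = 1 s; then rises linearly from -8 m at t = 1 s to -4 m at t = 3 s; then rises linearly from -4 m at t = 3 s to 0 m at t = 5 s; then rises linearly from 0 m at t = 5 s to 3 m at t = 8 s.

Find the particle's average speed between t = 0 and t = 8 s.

Average speed = (total path length)/(elapsed time); on a piecewise-linear x-t graph the path length is Σ|Δx|.
0–1 s: |Δx| = |-8 − 12| = 20 m
1–3 s: |Δx| = |-4 − -8| = 4 m
3–5 s: |Δx| = |0 − -4| = 4 m
5–8 s: |Δx| = |3 − 0| = 3 m
Total path = 31 m; average speed = 31/8 = 3.875 m/s.

3.875 m/s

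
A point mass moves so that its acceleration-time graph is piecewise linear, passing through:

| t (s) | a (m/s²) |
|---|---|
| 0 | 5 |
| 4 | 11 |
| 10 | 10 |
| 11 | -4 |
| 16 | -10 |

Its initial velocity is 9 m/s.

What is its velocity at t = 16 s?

Δv equals the area under the a-t graph; then v = v₀ + Δv.
0–4 s: ½(5 + 11)(4) = 32 m/s
4–10 s: ½(11 + 10)(6) = 63 m/s
10–11 s: ½(10 + -4)(1) = 3 m/s
11–16 s: ½(-4 + -10)(5) = -35 m/s
Δv = 63 m/s, so v(16) = 9 + (63) = 72 m/s.

72 m/s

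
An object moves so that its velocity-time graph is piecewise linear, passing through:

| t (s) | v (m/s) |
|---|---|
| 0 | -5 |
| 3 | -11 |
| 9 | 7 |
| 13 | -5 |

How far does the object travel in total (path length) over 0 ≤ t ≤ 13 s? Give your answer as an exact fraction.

Distance (not displacement) is the total path length: add the absolute areas under v-t.
0–3 s: |½(-5 + -11)(3)| = 24 m
3–9 s: v = 0 at t = 20/3 s; triangle areas 121/6 + 49/6 = 85/3 m
9–13 s: v = 0 at t = 34/3 s; triangle areas 49/6 + 25/6 = 37/3 m
Total distance = 194/3 m

194/3 m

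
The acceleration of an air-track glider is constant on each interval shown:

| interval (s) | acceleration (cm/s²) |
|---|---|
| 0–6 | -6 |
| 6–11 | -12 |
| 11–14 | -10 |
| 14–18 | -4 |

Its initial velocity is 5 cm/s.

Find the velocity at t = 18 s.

-137 cm/s

Δv equals the area under the a-t graph; then v = v₀ + Δv.
0–6 s: -6 × 6 = -36 cm/s
6–11 s: -12 × 5 = -60 cm/s
11–14 s: -10 × 3 = -30 cm/s
14–18 s: -4 × 4 = -16 cm/s
Δv = -142 cm/s, so v(18) = 5 + (-142) = -137 cm/s.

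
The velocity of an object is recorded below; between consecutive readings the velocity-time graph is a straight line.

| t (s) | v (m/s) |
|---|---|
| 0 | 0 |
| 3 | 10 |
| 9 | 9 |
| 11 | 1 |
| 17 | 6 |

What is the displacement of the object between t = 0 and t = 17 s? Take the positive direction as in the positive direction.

Displacement is the signed area under the v-t curve.
0–3 s: ½(0 + 10)(3) = 15 m
3–9 s: ½(10 + 9)(6) = 57 m
9–11 s: ½(9 + 1)(2) = 10 m
11–17 s: ½(1 + 6)(6) = 21 m
Net displacement = 103 m

103 m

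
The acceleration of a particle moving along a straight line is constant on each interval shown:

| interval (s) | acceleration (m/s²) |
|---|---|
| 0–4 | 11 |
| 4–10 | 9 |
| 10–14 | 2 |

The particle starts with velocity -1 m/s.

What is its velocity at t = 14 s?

Δv equals the area under the a-t graph; then v = v₀ + Δv.
0–4 s: 11 × 4 = 44 m/s
4–10 s: 9 × 6 = 54 m/s
10–14 s: 2 × 4 = 8 m/s
Δv = 106 m/s, so v(14) = -1 + (106) = 105 m/s.

105 m/s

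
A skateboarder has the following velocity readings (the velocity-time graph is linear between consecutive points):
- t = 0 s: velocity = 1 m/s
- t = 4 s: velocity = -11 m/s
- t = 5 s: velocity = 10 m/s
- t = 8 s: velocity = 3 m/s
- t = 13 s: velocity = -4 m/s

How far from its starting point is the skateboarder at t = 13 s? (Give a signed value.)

-3.5 m

Displacement is the signed area under the v-t curve.
0–4 s: ½(1 + -11)(4) = -20 m
4–5 s: ½(-11 + 10)(1) = -0.5 m
5–8 s: ½(10 + 3)(3) = 19.5 m
8–13 s: ½(3 + -4)(5) = -2.5 m
Net displacement = -3.5 m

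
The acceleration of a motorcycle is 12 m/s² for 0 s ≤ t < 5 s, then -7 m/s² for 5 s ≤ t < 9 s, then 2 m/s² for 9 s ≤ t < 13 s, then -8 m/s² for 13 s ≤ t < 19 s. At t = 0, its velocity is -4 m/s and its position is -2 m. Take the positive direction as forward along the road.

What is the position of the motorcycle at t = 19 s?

496 m

On each constant-a segment, Δv = aΔt and Δx = v₀Δt + ½aΔt²; chain segment to segment.
0–5 s: v starts -4 m/s; Δx = -4·5 + ½·12·5² = 130 m; v ends 56 m/s.
5–9 s: v starts 56 m/s; Δx = 56·4 + ½·-7·4² = 168 m; v ends 28 m/s.
9–13 s: v starts 28 m/s; Δx = 28·4 + ½·2·4² = 128 m; v ends 36 m/s.
13–19 s: v starts 36 m/s; Δx = 36·6 + ½·-8·6² = 72 m; v ends -12 m/s.
x(19) = -2 + Σ Δx = 496 m.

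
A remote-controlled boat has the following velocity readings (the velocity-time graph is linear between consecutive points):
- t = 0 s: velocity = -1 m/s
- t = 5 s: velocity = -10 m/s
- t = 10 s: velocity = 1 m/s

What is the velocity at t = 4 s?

On 0–5 s the graph is linear from -1 to -10 m/s: v(4) = -1 + (-10 − -1)·(4 − 0)/(5 − 0) = -8.2 m/s.

-8.2 m/s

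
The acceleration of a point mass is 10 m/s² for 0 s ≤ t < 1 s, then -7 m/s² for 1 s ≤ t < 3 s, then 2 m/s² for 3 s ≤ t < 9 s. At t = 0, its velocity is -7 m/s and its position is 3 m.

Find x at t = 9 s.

On each constant-a segment, Δv = aΔt and Δx = v₀Δt + ½aΔt²; chain segment to segment.
0–1 s: v starts -7 m/s; Δx = -7·1 + ½·10·1² = -2 m; v ends 3 m/s.
1–3 s: v starts 3 m/s; Δx = 3·2 + ½·-7·2² = -8 m; v ends -11 m/s.
3–9 s: v starts -11 m/s; Δx = -11·6 + ½·2·6² = -30 m; v ends 1 m/s.
x(9) = 3 + Σ Δx = -37 m.

-37 m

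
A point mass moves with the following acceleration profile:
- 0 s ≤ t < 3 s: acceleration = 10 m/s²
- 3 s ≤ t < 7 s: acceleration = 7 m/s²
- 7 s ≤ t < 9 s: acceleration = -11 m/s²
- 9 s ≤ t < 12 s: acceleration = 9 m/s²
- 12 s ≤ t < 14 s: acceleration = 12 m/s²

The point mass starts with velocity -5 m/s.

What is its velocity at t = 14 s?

82 m/s

Δv equals the area under the a-t graph; then v = v₀ + Δv.
0–3 s: 10 × 3 = 30 m/s
3–7 s: 7 × 4 = 28 m/s
7–9 s: -11 × 2 = -22 m/s
9–12 s: 9 × 3 = 27 m/s
12–14 s: 12 × 2 = 24 m/s
Δv = 87 m/s, so v(14) = -5 + (87) = 82 m/s.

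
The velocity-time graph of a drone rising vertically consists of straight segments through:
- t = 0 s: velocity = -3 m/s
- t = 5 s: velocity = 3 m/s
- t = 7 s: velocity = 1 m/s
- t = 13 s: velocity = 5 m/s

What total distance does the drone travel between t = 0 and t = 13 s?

29.5 m

Distance (not displacement) is the total path length: add the absolute areas under v-t.
0–5 s: v = 0 at t = 2.5 s; triangle areas 3.75 + 3.75 = 7.5 m
5–7 s: |½(3 + 1)(2)| = 4 m
7–13 s: |½(1 + 5)(6)| = 18 m
Total distance = 29.5 m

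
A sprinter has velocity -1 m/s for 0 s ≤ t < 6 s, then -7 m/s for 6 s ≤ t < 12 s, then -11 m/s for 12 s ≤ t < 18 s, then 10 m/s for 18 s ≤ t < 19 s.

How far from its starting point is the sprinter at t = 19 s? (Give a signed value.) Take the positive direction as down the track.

-104 m

Net displacement equals the area under the velocity-time graph (areas below the axis count negative).
0–6 s: -1 × 6 = -6 m
6–12 s: -7 × 6 = -42 m
12–18 s: -11 × 6 = -66 m
18–19 s: 10 × 1 = 10 m
Net displacement = -104 m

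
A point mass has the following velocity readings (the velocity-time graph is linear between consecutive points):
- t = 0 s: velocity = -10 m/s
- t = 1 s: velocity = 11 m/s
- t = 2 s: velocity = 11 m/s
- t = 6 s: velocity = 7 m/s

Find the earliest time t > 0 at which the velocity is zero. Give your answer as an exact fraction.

t = 10/21 s

v changes sign on 0–1 s (from -10 to 11); the graph is linear there, so v = 0 at t = 0 + (10)·(1 − 0)/(11 − -10) = 10/21 s.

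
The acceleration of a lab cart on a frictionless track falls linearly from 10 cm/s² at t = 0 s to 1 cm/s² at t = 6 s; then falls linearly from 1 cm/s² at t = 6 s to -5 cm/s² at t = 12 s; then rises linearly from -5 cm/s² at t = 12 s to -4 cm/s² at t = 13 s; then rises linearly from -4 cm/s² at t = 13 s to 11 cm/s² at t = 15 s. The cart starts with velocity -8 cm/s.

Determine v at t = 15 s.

Δv equals the area under the a-t graph; then v = v₀ + Δv.
0–6 s: ½(10 + 1)(6) = 33 cm/s
6–12 s: ½(1 + -5)(6) = -12 cm/s
12–13 s: ½(-5 + -4)(1) = -4.5 cm/s
13–15 s: ½(-4 + 11)(2) = 7 cm/s
Δv = 23.5 cm/s, so v(15) = -8 + (23.5) = 15.5 cm/s.

15.5 cm/s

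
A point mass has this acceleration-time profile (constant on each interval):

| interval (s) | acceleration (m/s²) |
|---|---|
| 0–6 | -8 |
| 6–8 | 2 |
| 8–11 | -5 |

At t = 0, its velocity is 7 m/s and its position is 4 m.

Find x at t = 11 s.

On each constant-a segment, Δv = aΔt and Δx = v₀Δt + ½aΔt²; chain segment to segment.
0–6 s: v starts 7 m/s; Δx = 7·6 + ½·-8·6² = -102 m; v ends -41 m/s.
6–8 s: v starts -41 m/s; Δx = -41·2 + ½·2·2² = -78 m; v ends -37 m/s.
8–11 s: v starts -37 m/s; Δx = -37·3 + ½·-5·3² = -133.5 m; v ends -52 m/s.
x(11) = 4 + Σ Δx = -309.5 m.

-309.5 m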